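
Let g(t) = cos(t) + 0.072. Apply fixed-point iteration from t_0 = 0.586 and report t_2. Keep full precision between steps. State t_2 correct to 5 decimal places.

0.68956

t_1 = g(0.586000) = 0.905159
t_2 = g(0.905159) = 0.689560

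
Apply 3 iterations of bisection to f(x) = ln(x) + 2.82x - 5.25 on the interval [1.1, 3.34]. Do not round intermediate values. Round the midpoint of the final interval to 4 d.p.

1.8000

f(1.100000) = -2.052690, f(3.340000) = 5.374771 (opposite signs)
step 1: m = 2.220000, f(m) = 1.807907 > 0 → root in [1.100000, 2.220000]
step 2: m = 1.660000, f(m) = -0.061982 < 0 → root in [1.660000, 2.220000]
step 3: m = 1.940000, f(m) = 0.883488 > 0 → root in [1.660000, 1.940000]
Midpoint of [1.660000, 1.940000] = 1.800000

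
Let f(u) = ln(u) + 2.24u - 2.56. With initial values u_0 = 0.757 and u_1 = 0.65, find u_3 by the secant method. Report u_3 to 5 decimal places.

Secant update: u_(k+1) = u_k − f(u_k)·(u_k − u_(k-1))/(f(u_k) − f(u_(k-1))).
f(u_0) = -1.142712, f(u_1) = -1.534783
u_2 = 0.650000 - (-1.534783)·(0.650000 - 0.757000)/(-1.534783 - (-1.142712)) = 1.068857; f(u_2) = -0.099169
u_3 = 1.068857 - (-0.099169)·(1.068857 - 0.650000)/(-0.099169 - (-1.534783)) = 1.097791; f(u_3) = -0.007648

1.09779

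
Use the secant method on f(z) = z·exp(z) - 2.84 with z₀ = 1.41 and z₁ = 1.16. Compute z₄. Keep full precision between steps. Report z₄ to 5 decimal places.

f(z_0) = 2.935297, f(z_1) = 0.860323
z_2 = 1.160000 - (0.860323)·(1.160000 - 1.410000)/(0.860323 - (2.935297)) = 1.056345; f(z_2) = 0.197882
z_3 = 1.056345 - (0.197882)·(1.056345 - 1.160000)/(0.197882 - (0.860323)) = 1.025382; f(z_3) = 0.018930
z_4 = 1.025382 - (0.018930)·(1.025382 - 1.056345)/(0.018930 - (0.197882)) = 1.022107; f(z_4) = 0.000479

1.02211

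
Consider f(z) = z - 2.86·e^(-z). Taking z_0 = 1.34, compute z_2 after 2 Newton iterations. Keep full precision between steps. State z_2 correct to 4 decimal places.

Newton update: z ← z − f(z)/f'(z).
f'(z) = 1 + 2.86·e^(-z)
z_0 = 1.340000: f = 0.591121, f' = 1.748879 → z_1 = 1.340000 - (0.591121)/(1.748879) = 1.002000
z_1 = 1.002000: f = -0.048034, f' = 2.050033 → z_2 = 1.002000 - (-0.048034)/(2.050033) = 1.025430

1.0254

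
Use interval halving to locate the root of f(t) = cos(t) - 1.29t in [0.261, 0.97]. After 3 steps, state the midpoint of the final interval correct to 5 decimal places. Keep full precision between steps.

f(0.261000) = 0.629442, f(0.970000) = -0.686000 (opposite signs)
step 1: m = 0.615500, f(m) = 0.022490 > 0 → root in [0.615500, 0.970000]
step 2: m = 0.792750, f(m) = -0.320758 < 0 → root in [0.615500, 0.792750]
step 3: m = 0.704125, f(m) = -0.146143 < 0 → root in [0.615500, 0.704125]
Midpoint of [0.615500, 0.704125] = 0.659812

0.65981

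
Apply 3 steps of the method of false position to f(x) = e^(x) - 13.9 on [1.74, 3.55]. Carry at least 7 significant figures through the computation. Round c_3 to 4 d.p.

f(1.740000) = -8.202657, f(3.550000) = 20.913317
step 1: c = 2.249920, f(c) = -4.413026 < 0 → new bracket [2.249920, 3.550000]
step 2: c = 2.476454, f(c) = -2.001003 < 0 → new bracket [2.476454, 3.550000]
step 3: c = 2.570202, f(c) = -0.831536 < 0 → new bracket [2.570202, 3.550000]

2.5702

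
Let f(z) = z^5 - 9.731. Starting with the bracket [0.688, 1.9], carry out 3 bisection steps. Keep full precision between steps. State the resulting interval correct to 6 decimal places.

f(0.688000) = -9.576850, f(1.900000) = 15.029990 (opposite signs)
step 1: m = 1.294000, f(m) = -6.102966 < 0 → root in [1.294000, 1.900000]
step 2: m = 1.597000, f(m) = 0.656824 > 0 → root in [1.294000, 1.597000]
step 3: m = 1.445500, f(m) = -3.420112 < 0 → root in [1.445500, 1.597000]

[1.445500, 1.597000]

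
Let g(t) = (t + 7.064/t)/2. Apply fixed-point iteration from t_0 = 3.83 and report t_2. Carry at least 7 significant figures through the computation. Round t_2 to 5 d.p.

t_1 = g(3.830000) = 2.837193
t_2 = g(2.837193) = 2.663489

2.66349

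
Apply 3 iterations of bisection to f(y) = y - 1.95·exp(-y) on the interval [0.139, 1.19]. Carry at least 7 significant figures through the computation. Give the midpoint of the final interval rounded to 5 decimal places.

f(0.139000) = -1.557945, f(1.190000) = 0.596769 (opposite signs)
step 1: m = 0.664500, f(m) = -0.338835 < 0 → root in [0.664500, 1.190000]
step 2: m = 0.927250, f(m) = 0.155752 > 0 → root in [0.664500, 0.927250]
step 3: m = 0.795875, f(m) = -0.083938 < 0 → root in [0.795875, 0.927250]
Midpoint of [0.795875, 0.927250] = 0.861562

0.86156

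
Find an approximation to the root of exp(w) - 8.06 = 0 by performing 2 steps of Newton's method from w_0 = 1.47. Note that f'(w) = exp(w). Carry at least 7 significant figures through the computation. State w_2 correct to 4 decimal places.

2.1128

w_0 = 1.470000: f = -3.710765, f' = 4.349235 → w_1 = 1.470000 - (-3.710765)/(4.349235) = 2.323199
w_1 = 2.323199: f = 2.148283, f' = 10.208283 → w_2 = 2.323199 - (2.148283)/(10.208283) = 2.112754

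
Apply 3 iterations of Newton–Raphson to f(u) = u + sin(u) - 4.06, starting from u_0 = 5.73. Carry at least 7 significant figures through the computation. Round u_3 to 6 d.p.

f'(u) = 1 + cos(u)
u_0 = 5.730000: f = 1.144600, f' = 1.850855 → u_1 = 5.730000 - (1.144600)/(1.850855) = 5.111583
u_1 = 5.111583: f = 0.130209, f' = 1.388676 → u_2 = 5.111583 - (0.130209)/(1.388676) = 5.017819
u_2 = 5.017819: f = 0.004101, f' = 1.300703 → u_3 = 5.017819 - (0.004101)/(1.300703) = 5.014666

5.014666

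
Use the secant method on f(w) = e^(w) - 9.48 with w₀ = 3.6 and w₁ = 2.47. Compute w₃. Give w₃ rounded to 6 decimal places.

f(w_0) = 27.118234, f(w_1) = 2.342447
w_2 = 2.470000 - (2.342447)·(2.470000 - 3.600000)/(2.342447 - (27.118234)) = 2.363163; f(w_2) = 1.144506
w_3 = 2.363163 - (1.144506)·(2.363163 - 2.470000)/(1.144506 - (2.342447)) = 2.261092; f(w_3) = 0.113559

2.261092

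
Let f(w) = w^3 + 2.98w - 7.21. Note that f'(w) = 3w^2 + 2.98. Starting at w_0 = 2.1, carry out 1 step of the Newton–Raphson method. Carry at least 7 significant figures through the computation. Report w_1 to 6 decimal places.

w_0 = 2.100000: f = 8.309000, f' = 16.210000 → w_1 = 2.100000 - (8.309000)/(16.210000) = 1.587415

1.587415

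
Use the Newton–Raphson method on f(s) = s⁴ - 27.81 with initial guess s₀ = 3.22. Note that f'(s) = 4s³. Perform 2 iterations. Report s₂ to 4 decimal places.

2.3526

s_0 = 3.220000: f = 79.693719, f' = 133.544992 → s_1 = 3.220000 - (79.693719)/(133.544992) = 2.623244
s_1 = 2.623244: f = 19.543822, f' = 72.206495 → s_2 = 2.623244 - (19.543822)/(72.206495) = 2.352579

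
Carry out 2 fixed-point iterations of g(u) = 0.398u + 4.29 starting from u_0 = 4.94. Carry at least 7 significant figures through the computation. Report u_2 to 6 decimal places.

6.779936

u_1 = g(4.940000) = 6.256120
u_2 = g(6.256120) = 6.779936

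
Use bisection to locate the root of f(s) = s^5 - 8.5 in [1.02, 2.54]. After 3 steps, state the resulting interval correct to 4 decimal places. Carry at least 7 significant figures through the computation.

f(1.020000) = -7.395919, f(2.540000) = 97.222782 (opposite signs)
step 1: m = 1.780000, f(m) = 9.368990 > 0 → root in [1.020000, 1.780000]
step 2: m = 1.400000, f(m) = -3.121760 < 0 → root in [1.400000, 1.780000]
step 3: m = 1.590000, f(m) = 1.662150 > 0 → root in [1.400000, 1.590000]

[1.4000, 1.5900]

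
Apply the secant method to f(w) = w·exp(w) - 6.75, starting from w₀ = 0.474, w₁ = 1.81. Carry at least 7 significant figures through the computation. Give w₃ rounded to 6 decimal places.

1.449802

Secant update: w_(k+1) = w_k − f(w_k)·(w_k − w_(k-1))/(f(w_k) − f(w_(k-1))).
f(w_0) = -5.988563, f(w_1) = 4.309910
w_2 = 1.810000 - (4.309910)·(1.810000 - 0.474000)/(4.309910 - (-5.988563)) = 1.250884; f(w_2) = -2.380123
w_3 = 1.250884 - (-2.380123)·(1.250884 - 1.810000)/(-2.380123 - (4.309910)) = 1.449802; f(w_3) = -0.570555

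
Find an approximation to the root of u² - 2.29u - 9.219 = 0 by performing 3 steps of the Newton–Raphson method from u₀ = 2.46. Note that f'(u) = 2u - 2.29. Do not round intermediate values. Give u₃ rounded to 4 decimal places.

4.3967

u_0 = 2.460000: f = -8.800800, f' = 2.630000 → u_1 = 2.460000 - (-8.800800)/(2.630000) = 5.806312
u_1 = 5.806312: f = 11.197803, f' = 9.322624 → u_2 = 5.806312 - (11.197803)/(9.322624) = 4.605169
u_2 = 4.605169: f = 1.442744, f' = 6.920338 → u_3 = 4.605169 - (1.442744)/(6.920338) = 4.396690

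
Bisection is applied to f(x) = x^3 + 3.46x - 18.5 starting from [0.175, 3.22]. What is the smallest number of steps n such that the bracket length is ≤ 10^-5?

19

Initial width b − a = 3.22 − 0.175 = 3.045000.
After n steps the width is (b−a)/2^n; need (b−a)/2^n ≤ 10^-5.
So n ≥ log₂(3.045000/10^-5) = log₂(304500.0000) ≈ 18.2161.
Hence n = 19.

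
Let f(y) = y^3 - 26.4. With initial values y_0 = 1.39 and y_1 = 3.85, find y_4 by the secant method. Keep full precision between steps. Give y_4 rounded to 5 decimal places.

3.00534

f(y_0) = -23.714381, f(y_1) = 30.666625
y_2 = 3.850000 - (30.666625)·(3.850000 - 1.390000)/(30.666625 - (-23.714381)) = 2.462753; f(y_2) = -11.463031
y_3 = 2.462753 - (-11.463031)·(2.462753 - 3.850000)/(-11.463031 - (30.666625)) = 2.840208; f(y_3) = -3.488662
y_4 = 2.840208 - (-3.488662)·(2.840208 - 2.462753)/(-3.488662 - (-11.463031)) = 3.005339; f(y_4) = 0.744404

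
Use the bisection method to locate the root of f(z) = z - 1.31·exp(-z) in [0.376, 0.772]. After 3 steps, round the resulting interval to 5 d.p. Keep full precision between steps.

[0.62350, 0.67300]

f(0.376000) = -0.523449, f(0.772000) = 0.166665 (opposite signs)
step 1: m = 0.574000, f(m) = -0.163881 < 0 → root in [0.574000, 0.772000]
step 2: m = 0.673000, f(m) = 0.004670 > 0 → root in [0.574000, 0.673000]
step 3: m = 0.623500, f(m) = -0.078745 < 0 → root in [0.623500, 0.673000]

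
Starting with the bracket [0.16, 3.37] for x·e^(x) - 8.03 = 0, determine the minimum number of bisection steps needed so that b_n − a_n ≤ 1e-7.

Initial width b − a = 3.37 − 0.16 = 3.210000.
After n steps the width is (b−a)/2^n; need (b−a)/2^n ≤ 1e-7.
So n ≥ log₂(3.210000/1e-7) = log₂(32100000.0000) ≈ 24.9361.
Hence n = 25.

25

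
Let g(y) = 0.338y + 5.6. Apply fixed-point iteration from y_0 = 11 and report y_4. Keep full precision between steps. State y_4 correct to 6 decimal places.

8.492376

y_1 = g(11.000000) = 9.318000
y_2 = g(9.318000) = 8.749484
y_3 = g(8.749484) = 8.557326
y_4 = g(8.557326) = 8.492376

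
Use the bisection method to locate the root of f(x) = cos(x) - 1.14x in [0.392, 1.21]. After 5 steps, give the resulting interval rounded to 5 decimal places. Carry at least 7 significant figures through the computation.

[0.67319, 0.69875]

f(0.392000) = 0.477267, f(1.210000) = -1.026381 (opposite signs)
step 1: m = 0.801000, f(m) = -0.217151 < 0 → root in [0.392000, 0.801000]
step 2: m = 0.596500, f(m) = 0.147297 > 0 → root in [0.596500, 0.801000]
step 3: m = 0.698750, f(m) = -0.030928 < 0 → root in [0.596500, 0.698750]
step 4: m = 0.647625, f(m) = 0.059226 > 0 → root in [0.647625, 0.698750]
step 5: m = 0.673188, f(m) = 0.014405 > 0 → root in [0.673188, 0.698750]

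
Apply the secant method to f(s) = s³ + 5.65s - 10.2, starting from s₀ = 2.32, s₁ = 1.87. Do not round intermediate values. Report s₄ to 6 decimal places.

1.361304

f(s_0) = 15.395168, f(s_1) = 6.904703
s_2 = 1.870000 - (6.904703)·(1.870000 - 2.320000)/(6.904703 - (15.395168)) = 1.504046; f(s_2) = 1.700249
s_3 = 1.504046 - (1.700249)·(1.504046 - 1.870000)/(1.700249 - (6.904703)) = 1.384493; f(s_3) = 0.276206
s_4 = 1.384493 - (0.276206)·(1.384493 - 1.504046)/(0.276206 - (1.700249)) = 1.361304; f(s_4) = 0.014067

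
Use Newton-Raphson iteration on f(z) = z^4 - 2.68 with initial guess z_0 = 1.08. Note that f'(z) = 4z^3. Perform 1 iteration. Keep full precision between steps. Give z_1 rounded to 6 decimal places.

z_0 = 1.080000: f = -1.319511, f' = 5.038848 → z_1 = 1.080000 - (-1.319511)/(5.038848) = 1.341868

1.341868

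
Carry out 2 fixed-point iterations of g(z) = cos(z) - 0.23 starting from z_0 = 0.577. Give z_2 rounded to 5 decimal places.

0.59073

z_1 = g(0.577000) = 0.608103
z_2 = g(0.608103) = 0.590733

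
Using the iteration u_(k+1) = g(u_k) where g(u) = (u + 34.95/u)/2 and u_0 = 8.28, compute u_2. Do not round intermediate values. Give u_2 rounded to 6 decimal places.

u_1 = g(8.280000) = 6.250507
u_2 = g(6.250507) = 5.921027

5.921027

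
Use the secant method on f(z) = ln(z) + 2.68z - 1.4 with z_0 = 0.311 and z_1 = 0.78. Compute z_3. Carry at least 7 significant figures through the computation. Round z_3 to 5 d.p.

f(z_0) = -1.734482, f(z_1) = 0.441939
z_2 = 0.780000 - (0.441939)·(0.780000 - 0.311000)/(0.441939 - (-1.734482)) = 0.684766; f(z_2) = 0.056495
z_3 = 0.684766 - (0.056495)·(0.684766 - 0.780000)/(0.056495 - (0.441939)) = 0.670807; f(z_3) = -0.001509

0.67081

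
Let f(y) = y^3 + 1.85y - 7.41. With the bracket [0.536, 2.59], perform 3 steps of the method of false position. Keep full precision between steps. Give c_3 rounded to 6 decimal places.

1.563223

False-position update: c = (a·f(b) − b·f(a))/(f(b) − f(a)); replace the endpoint whose sign matches f(c).
f(0.536000) = -6.264409, f(2.590000) = 14.755479
step 1: c = 1.148139, f(c) = -3.772438 < 0 → new bracket [1.148139, 2.590000]
step 2: c = 1.441714, f(c) = -1.746170 < 0 → new bracket [1.441714, 2.590000]
step 3: c = 1.563223, f(c) = -0.698040 < 0 → new bracket [1.563223, 2.590000]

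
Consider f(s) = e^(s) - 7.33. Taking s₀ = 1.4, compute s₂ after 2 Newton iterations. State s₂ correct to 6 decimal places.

2.013629

f'(s) = e^(s)
s_0 = 1.400000: f = -3.274800, f' = 4.055200 → s_1 = 1.400000 - (-3.274800)/(4.055200) = 2.207556
s_1 = 2.207556: f = 1.763462, f' = 9.093462 → s_2 = 2.207556 - (1.763462)/(9.093462) = 2.013629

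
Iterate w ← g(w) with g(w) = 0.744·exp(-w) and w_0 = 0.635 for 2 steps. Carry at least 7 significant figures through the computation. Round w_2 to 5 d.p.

w_1 = g(0.635000) = 0.394272
w_2 = g(0.394272) = 0.501583

0.50158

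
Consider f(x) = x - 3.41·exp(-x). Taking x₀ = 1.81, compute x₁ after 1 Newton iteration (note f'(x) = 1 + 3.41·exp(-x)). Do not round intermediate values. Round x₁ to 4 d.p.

1.0065

x_0 = 1.810000: f = 1.251939, f' = 1.558061 → x_1 = 1.810000 - (1.251939)/(1.558061) = 1.006476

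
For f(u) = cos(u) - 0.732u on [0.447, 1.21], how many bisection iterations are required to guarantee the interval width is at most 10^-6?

Initial width b − a = 1.21 − 0.447 = 0.763000.
After n steps the width is (b−a)/2^n; need (b−a)/2^n ≤ 10^-6.
So n ≥ log₂(0.763000/10^-6) = log₂(763000.0000) ≈ 19.5413.
Hence n = 20.

20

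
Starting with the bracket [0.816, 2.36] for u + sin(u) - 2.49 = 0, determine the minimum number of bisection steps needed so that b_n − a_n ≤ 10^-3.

Initial width b − a = 2.36 − 0.816 = 1.544000.
After n steps the width is (b−a)/2^n; need (b−a)/2^n ≤ 10^-3.
So n ≥ log₂(1.544000/10^-3) = log₂(1544.0000) ≈ 10.5925.
Hence n = 11.

11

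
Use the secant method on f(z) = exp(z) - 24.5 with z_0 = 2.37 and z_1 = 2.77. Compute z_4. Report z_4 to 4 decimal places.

f(z_0) = -13.802608, f(z_1) = -8.541366
z_2 = 2.770000 - (-8.541366)·(2.770000 - 2.370000)/(-8.541366 - (-13.802608)) = 3.419380; f(z_2) = 6.050475
z_3 = 3.419380 - (6.050475)·(3.419380 - 2.770000)/(6.050475 - (-8.541366)) = 3.150116; f(z_3) = -1.161225
z_4 = 3.150116 - (-1.161225)·(3.150116 - 3.419380)/(-1.161225 - (6.050475)) = 3.193473; f(z_4) = -0.127074

3.1935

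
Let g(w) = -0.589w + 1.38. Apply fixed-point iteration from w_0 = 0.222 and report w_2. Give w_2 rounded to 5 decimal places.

w_1 = g(0.222000) = 1.249242
w_2 = g(1.249242) = 0.644196

0.64420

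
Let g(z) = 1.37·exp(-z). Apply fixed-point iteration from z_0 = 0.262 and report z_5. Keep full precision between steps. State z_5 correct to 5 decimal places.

0.76279

z_1 = g(0.262000) = 1.054230
z_2 = g(1.054230) = 0.477391
z_3 = g(0.477391) = 0.849948
z_4 = g(0.849948) = 0.585589
z_5 = g(0.585589) = 0.762786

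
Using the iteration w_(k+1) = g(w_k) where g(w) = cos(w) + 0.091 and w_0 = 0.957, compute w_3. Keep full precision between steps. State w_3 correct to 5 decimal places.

0.73069

w_1 = g(0.957000) = 0.666975
w_2 = g(0.666975) = 0.876697
w_3 = g(0.876697) = 0.730694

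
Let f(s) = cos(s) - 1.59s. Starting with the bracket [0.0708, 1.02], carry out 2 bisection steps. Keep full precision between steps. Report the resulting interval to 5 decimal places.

[0.30810, 0.54540]

f(0.070800) = 0.884923, f(1.020000) = -1.098434 (opposite signs)
step 1: m = 0.545400, f(m) = -0.012266 < 0 → root in [0.070800, 0.545400]
step 2: m = 0.308100, f(m) = 0.463032 > 0 → root in [0.308100, 0.545400]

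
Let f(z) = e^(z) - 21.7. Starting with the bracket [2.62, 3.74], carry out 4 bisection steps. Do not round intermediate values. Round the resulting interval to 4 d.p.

[3.0400, 3.1100]

f(2.620000) = -7.964276, f(3.740000) = 20.397990 (opposite signs)
step 1: m = 3.180000, f(m) = 2.346754 > 0 → root in [2.620000, 3.180000]
step 2: m = 2.900000, f(m) = -3.525855 < 0 → root in [2.900000, 3.180000]
step 3: m = 3.040000, f(m) = -0.794757 < 0 → root in [3.040000, 3.180000]
step 4: m = 3.110000, f(m) = 0.721044 > 0 → root in [3.040000, 3.110000]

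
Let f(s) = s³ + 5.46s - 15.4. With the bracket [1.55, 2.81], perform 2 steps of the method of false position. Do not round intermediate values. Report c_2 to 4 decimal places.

1.7603

False-position update: c = (a·f(b) − b·f(a))/(f(b) − f(a)); replace the endpoint whose sign matches f(c).
f(1.550000) = -3.213125, f(2.810000) = 22.130641
step 1: c = 1.709745, f(c) = -1.066819 < 0 → new bracket [1.709745, 2.810000]
step 2: c = 1.760344, f(c) = -0.333547 < 0 → new bracket [1.760344, 2.810000]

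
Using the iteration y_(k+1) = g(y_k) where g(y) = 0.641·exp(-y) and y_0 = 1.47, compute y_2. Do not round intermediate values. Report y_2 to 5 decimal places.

y_1 = g(1.470000) = 0.147382
y_2 = g(0.147382) = 0.553160

0.55316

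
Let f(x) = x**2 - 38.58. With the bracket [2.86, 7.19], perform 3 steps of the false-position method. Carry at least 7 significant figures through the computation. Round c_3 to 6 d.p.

False-position update: c = (a·f(b) − b·f(a))/(f(b) − f(a)); replace the endpoint whose sign matches f(c).
f(2.860000) = -30.400400, f(7.190000) = 13.116100
step 1: c = 5.884915, f(c) = -3.947770 < 0 → new bracket [5.884915, 7.190000]
step 2: c = 6.186850, f(c) = -0.302886 < 0 → new bracket [6.186850, 7.190000]
step 3: c = 6.209493, f(c) = -0.022201 < 0 → new bracket [6.209493, 7.190000]

6.209493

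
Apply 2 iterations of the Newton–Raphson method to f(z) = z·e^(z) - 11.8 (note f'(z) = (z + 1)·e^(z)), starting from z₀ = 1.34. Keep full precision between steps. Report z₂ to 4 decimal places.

Newton update: z ← z − f(z)/f'(z).
z_0 = 1.340000: f = -6.682482, f' = 8.936562 → z_1 = 1.340000 - (-6.682482)/(8.936562) = 2.087769
z_1 = 2.087769: f = 5.041813, f' = 24.908709 → z_2 = 2.087769 - (5.041813)/(24.908709) = 1.885357

1.8854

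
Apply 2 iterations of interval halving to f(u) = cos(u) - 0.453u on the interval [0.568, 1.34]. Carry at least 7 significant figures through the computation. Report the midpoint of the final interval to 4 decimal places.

1.0505

f(0.568000) = 0.585675, f(1.340000) = -0.378267 (opposite signs)
step 1: m = 0.954000, f(m) = 0.146263 > 0 → root in [0.954000, 1.340000]
step 2: m = 1.147000, f(m) = -0.108367 < 0 → root in [0.954000, 1.147000]
Midpoint of [0.954000, 1.147000] = 1.050500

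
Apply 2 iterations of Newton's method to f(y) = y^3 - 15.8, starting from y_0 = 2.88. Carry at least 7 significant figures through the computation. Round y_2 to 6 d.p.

2.510110

f'(y) = 3y^2
y_0 = 2.880000: f = 8.087872, f' = 24.883200 → y_1 = 2.880000 - (8.087872)/(24.883200) = 2.554967
y_1 = 2.554967: f = 0.878449, f' = 19.583562 → y_2 = 2.554967 - (0.878449)/(19.583562) = 2.510110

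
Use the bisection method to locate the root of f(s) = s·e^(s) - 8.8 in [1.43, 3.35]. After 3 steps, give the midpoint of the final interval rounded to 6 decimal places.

1.550000

f(1.430000) = -2.824460, f(3.350000) = 86.684158 (opposite signs)
step 1: m = 2.390000, f(m) = 17.283251 > 0 → root in [1.430000, 2.390000]
step 2: m = 1.910000, f(m) = 4.098400 > 0 → root in [1.430000, 1.910000]
step 3: m = 1.670000, f(m) = 0.071320 > 0 → root in [1.430000, 1.670000]
Midpoint of [1.430000, 1.670000] = 1.550000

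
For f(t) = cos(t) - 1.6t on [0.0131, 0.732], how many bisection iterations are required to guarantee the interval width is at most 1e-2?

7

Initial width b − a = 0.732 − 0.0131 = 0.718900.
After n steps the width is (b−a)/2^n; need (b−a)/2^n ≤ 1e-2.
So n ≥ log₂(0.718900/1e-2) = log₂(71.8900) ≈ 6.1677.
Hence n = 7.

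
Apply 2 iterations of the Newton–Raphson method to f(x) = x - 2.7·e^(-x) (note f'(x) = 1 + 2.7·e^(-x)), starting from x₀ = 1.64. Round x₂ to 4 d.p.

x_0 = 1.640000: f = 1.116254, f' = 1.523746 → x_1 = 1.640000 - (1.116254)/(1.523746) = 0.907428
x_1 = 0.907428: f = -0.182186, f' = 2.089614 → x_2 = 0.907428 - (-0.182186)/(2.089614) = 0.994615

0.9946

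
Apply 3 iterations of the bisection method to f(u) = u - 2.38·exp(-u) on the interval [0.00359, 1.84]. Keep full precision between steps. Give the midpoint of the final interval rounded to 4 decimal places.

1.0366

f(0.003590) = -2.367881, f(1.840000) = 1.462015 (opposite signs)
step 1: m = 0.921795, f(m) = -0.024979 < 0 → root in [0.921795, 1.840000]
step 2: m = 1.380898, f(m) = 0.782678 > 0 → root in [0.921795, 1.380898]
step 3: m = 1.151346, f(m) = 0.398765 > 0 → root in [0.921795, 1.151346]
Midpoint of [0.921795, 1.151346] = 1.036571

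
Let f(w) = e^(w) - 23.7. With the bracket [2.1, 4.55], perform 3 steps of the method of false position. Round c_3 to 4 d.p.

2.9683

f(2.100000) = -15.533830, f(4.550000) = 70.932408
step 1: c = 2.540147, f(c) = -11.018461 < 0 → new bracket [2.540147, 4.550000]
step 2: c = 2.810376, f(c) = -7.083834 < 0 → new bracket [2.810376, 4.550000]
step 3: c = 2.968333, f(c) = -4.240546 < 0 → new bracket [2.968333, 4.550000]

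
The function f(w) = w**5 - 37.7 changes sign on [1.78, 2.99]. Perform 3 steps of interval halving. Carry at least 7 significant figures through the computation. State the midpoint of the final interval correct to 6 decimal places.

2.006875

f(1.780000) = -19.831010, f(2.990000) = 201.276910 (opposite signs)
step 1: m = 2.385000, f(m) = 39.468830 > 0 → root in [1.780000, 2.385000]
step 2: m = 2.082500, f(m) = 1.467428 > 0 → root in [1.780000, 2.082500]
step 3: m = 1.931250, f(m) = -10.834651 < 0 → root in [1.931250, 2.082500]
Midpoint of [1.931250, 2.082500] = 2.006875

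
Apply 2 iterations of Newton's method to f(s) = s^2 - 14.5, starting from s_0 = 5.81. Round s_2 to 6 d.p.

3.822214

Newton update: s ← s − f(s)/f'(s).
f'(s) = 2s
s_0 = 5.810000: f = 19.256100, f' = 11.620000 → s_1 = 5.810000 - (19.256100)/(11.620000) = 4.152849
s_1 = 4.152849: f = 2.746151, f' = 8.305697 → s_2 = 4.152849 - (2.746151)/(8.305697) = 3.822214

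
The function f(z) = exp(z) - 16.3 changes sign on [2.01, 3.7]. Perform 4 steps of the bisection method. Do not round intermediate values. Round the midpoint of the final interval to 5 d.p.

2.80219

f(2.010000) = -8.836683, f(3.700000) = 24.147304 (opposite signs)
step 1: m = 2.855000, f(m) = 1.074437 > 0 → root in [2.010000, 2.855000]
step 2: m = 2.432500, f(m) = -4.912685 < 0 → root in [2.432500, 2.855000]
step 3: m = 2.643750, f(m) = -2.234148 < 0 → root in [2.643750, 2.855000]
step 4: m = 2.749375, f(m) = -0.667142 < 0 → root in [2.749375, 2.855000]
Midpoint of [2.749375, 2.855000] = 2.802187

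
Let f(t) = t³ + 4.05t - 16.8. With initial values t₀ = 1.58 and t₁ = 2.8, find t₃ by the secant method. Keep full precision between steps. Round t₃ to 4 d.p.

Secant update: t_(k+1) = t_k − f(t_k)·(t_k − t_(k-1))/(f(t_k) − f(t_(k-1))).
f(t_0) = -6.456688, f(t_1) = 16.492000
t_2 = 2.800000 - (16.492000)·(2.800000 - 1.580000)/(16.492000 - (-6.456688)) = 1.923251; f(t_2) = -1.896932
t_3 = 1.923251 - (-1.896932)·(1.923251 - 2.800000)/(-1.896932 - (16.492000)) = 2.013693; f(t_3) = -0.479099

2.0137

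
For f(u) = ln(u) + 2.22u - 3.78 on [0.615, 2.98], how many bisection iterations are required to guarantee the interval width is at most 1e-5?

18

Initial width b − a = 2.98 − 0.615 = 2.365000.
After n steps the width is (b−a)/2^n; need (b−a)/2^n ≤ 1e-5.
So n ≥ log₂(2.365000/1e-5) = log₂(236500.0000) ≈ 17.8515.
Hence n = 18.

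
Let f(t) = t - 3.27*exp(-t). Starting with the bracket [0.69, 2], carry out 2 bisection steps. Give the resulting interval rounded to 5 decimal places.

[1.01750, 1.34500]

f(0.690000) = -0.950154, f(2.000000) = 1.557454 (opposite signs)
step 1: m = 1.345000, f(m) = 0.493035 > 0 → root in [0.690000, 1.345000]
step 2: m = 1.017500, f(m) = -0.164597 < 0 → root in [1.017500, 1.345000]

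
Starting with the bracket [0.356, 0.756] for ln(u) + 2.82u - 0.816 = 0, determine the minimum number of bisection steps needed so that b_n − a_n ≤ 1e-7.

22

Initial width b − a = 0.756 − 0.356 = 0.400000.
After n steps the width is (b−a)/2^n; need (b−a)/2^n ≤ 1e-7.
So n ≥ log₂(0.400000/1e-7) = log₂(4000000.0000) ≈ 21.9316.
Hence n = 22.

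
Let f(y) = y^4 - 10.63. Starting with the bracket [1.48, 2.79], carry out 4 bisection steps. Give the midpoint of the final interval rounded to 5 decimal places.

f(1.480000) = -5.832148, f(2.790000) = 49.962213 (opposite signs)
step 1: m = 2.135000, f(m) = 10.147415 > 0 → root in [1.480000, 2.135000]
step 2: m = 1.807500, f(m) = 0.043657 > 0 → root in [1.480000, 1.807500]
step 3: m = 1.643750, f(m) = -3.329660 < 0 → root in [1.643750, 1.807500]
step 4: m = 1.725625, f(m) = -1.762817 < 0 → root in [1.725625, 1.807500]
Midpoint of [1.725625, 1.807500] = 1.766563

1.76656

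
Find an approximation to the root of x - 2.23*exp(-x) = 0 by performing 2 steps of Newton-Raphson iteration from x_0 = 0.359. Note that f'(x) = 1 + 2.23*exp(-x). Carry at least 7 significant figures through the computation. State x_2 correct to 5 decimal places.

0.90210

x_0 = 0.359000: f = -1.198375, f' = 2.557375 → x_1 = 0.359000 - (-1.198375)/(2.557375) = 0.827596
x_1 = 0.827596: f = -0.147135, f' = 1.974731 → x_2 = 0.827596 - (-0.147135)/(1.974731) = 0.902105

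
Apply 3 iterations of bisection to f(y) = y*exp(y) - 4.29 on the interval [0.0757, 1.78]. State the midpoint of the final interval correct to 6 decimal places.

f(0.075700) = -4.208347, f(1.780000) = 6.265144 (opposite signs)
step 1: m = 0.927850, f(m) = -1.943406 < 0 → root in [0.927850, 1.780000]
step 2: m = 1.353925, f(m) = 0.953204 > 0 → root in [0.927850, 1.353925]
step 3: m = 1.140888, f(m) = -0.719542 < 0 → root in [1.140888, 1.353925]
Midpoint of [1.140888, 1.353925] = 1.247406

1.247406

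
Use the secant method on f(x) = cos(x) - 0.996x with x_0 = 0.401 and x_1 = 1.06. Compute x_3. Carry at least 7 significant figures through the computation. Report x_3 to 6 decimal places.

Secant update: x_(k+1) = x_k − f(x_k)·(x_k − x_(k-1))/(f(x_k) − f(x_(k-1))).
f(x_0) = 0.521275, f(x_1) = -0.566888
x_2 = 1.060000 - (-0.566888)·(1.060000 - 0.401000)/(-0.566888 - (0.521275)) = 0.716688; f(x_2) = 0.040164
x_3 = 0.716688 - (0.040164)·(0.716688 - 1.060000)/(0.040164 - (-0.566888)) = 0.739402; f(x_3) = 0.002426

0.739402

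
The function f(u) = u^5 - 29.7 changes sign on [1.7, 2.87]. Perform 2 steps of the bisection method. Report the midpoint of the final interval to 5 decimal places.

1.84625

f(1.700000) = -15.501430, f(2.870000) = 165.019517 (opposite signs)
step 1: m = 2.285000, f(m) = 32.591820 > 0 → root in [1.700000, 2.285000]
step 2: m = 1.992500, f(m) = 1.704483 > 0 → root in [1.700000, 1.992500]
Midpoint of [1.700000, 1.992500] = 1.846250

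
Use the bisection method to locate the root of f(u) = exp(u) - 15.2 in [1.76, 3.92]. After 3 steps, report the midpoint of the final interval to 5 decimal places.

2.70500

f(1.760000) = -9.387563, f(3.920000) = 35.200445 (opposite signs)
step 1: m = 2.840000, f(m) = 1.915766 > 0 → root in [1.760000, 2.840000]
step 2: m = 2.300000, f(m) = -5.225818 < 0 → root in [2.300000, 2.840000]
step 3: m = 2.570000, f(m) = -2.134176 < 0 → root in [2.570000, 2.840000]
Midpoint of [2.570000, 2.840000] = 2.705000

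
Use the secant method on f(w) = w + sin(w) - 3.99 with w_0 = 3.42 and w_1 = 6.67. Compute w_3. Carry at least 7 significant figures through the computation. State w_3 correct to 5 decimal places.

4.59694

f(w_0) = -0.844825, f(w_1) = 3.057240
w_2 = 6.670000 - (3.057240)·(6.670000 - 3.420000)/(3.057240 - (-0.844825)) = 4.123648; f(w_2) = -0.697992
w_3 = 4.123648 - (-0.697992)·(4.123648 - 6.670000)/(-0.697992 - (3.057240)) = 4.596943; f(w_3) = -0.386400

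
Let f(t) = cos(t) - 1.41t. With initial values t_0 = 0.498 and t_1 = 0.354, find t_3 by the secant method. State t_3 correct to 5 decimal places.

0.58922

f(t_0) = 0.176360, f(t_1) = 0.438854
t_2 = 0.354000 - (0.438854)·(0.354000 - 0.498000)/(0.438854 - (0.176360)) = 0.594748; f(t_2) = -0.010305
t_3 = 0.594748 - (-0.010305)·(0.594748 - 0.354000)/(-0.010305 - (0.438854)) = 0.589225; f(t_3) = 0.000565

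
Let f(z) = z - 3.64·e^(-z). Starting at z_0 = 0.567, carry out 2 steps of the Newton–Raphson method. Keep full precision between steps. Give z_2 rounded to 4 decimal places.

Newton update: z ← z − f(z)/f'(z).
f'(z) = 1 + 3.64·e^(-z)
z_0 = 0.567000: f = -1.497697, f' = 3.064697 → z_1 = 0.567000 - (-1.497697)/(3.064697) = 1.055693
z_1 = 1.055693: f = -0.210849, f' = 2.266542 → z_2 = 1.055693 - (-0.210849)/(2.266542) = 1.148720

1.1487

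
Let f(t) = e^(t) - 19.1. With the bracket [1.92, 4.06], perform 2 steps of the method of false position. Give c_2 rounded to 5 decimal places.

2.70254

f(1.920000) = -12.279042, f(4.060000) = 38.874311
step 1: c = 2.433694, f(c) = -7.699085 < 0 → new bracket [2.433694, 4.060000]
step 2: c = 2.702540, f(c) = -4.182432 < 0 → new bracket [2.702540, 4.060000]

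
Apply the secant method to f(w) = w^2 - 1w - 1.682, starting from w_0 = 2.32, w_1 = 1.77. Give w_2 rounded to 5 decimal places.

1.87327

Secant update: w_(k+1) = w_k − f(w_k)·(w_k − w_(k-1))/(f(w_k) − f(w_(k-1))).
f(w_0) = 1.380400, f(w_1) = -0.319100
w_2 = 1.770000 - (-0.319100)·(1.770000 - 2.320000)/(-0.319100 - (1.380400)) = 1.873269; f(w_2) = -0.046133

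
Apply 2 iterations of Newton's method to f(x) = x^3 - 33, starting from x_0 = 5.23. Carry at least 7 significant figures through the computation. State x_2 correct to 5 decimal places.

f'(x) = 3x^2
x_0 = 5.230000: f = 110.055667, f' = 82.058700 → x_1 = 5.230000 - (110.055667)/(82.058700) = 3.888818
x_1 = 3.888818: f = 25.810218, f' = 45.368712 → x_2 = 3.888818 - (25.810218)/(45.368712) = 3.319919

3.31992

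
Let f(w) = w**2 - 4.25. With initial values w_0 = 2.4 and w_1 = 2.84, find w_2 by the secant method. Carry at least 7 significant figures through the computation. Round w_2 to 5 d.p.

Secant update: w_(k+1) = w_k − f(w_k)·(w_k − w_(k-1))/(f(w_k) − f(w_(k-1))).
f(w_0) = 1.510000, f(w_1) = 3.815600
w_2 = 2.840000 - (3.815600)·(2.840000 - 2.400000)/(3.815600 - (1.510000)) = 2.111832; f(w_2) = 0.209835

2.11183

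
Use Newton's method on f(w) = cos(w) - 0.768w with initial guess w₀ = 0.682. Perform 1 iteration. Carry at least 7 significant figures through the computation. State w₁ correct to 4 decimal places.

0.8626

f'(w) = -sin(w) - 0.768
w_0 = 0.682000: f = 0.252538, f' = -1.398347 → w_1 = 0.682000 - (0.252538)/(-1.398347) = 0.862597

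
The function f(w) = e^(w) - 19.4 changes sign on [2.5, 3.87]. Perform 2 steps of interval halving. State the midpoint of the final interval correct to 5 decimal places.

f(2.500000) = -7.217506, f(3.870000) = 28.542386 (opposite signs)
step 1: m = 3.185000, f(m) = 4.767288 > 0 → root in [2.500000, 3.185000]
step 2: m = 2.842500, f(m) = -2.241392 < 0 → root in [2.842500, 3.185000]
Midpoint of [2.842500, 3.185000] = 3.013750

3.01375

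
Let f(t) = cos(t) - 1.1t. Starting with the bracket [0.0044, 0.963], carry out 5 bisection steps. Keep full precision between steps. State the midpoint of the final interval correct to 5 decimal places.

f(0.004400) = 0.995150, f(0.963000) = -0.488240 (opposite signs)
step 1: m = 0.483700, f(m) = 0.353210 > 0 → root in [0.483700, 0.963000]
step 2: m = 0.723350, f(m) = -0.046092 < 0 → root in [0.483700, 0.723350]
step 3: m = 0.603525, f(m) = 0.159463 > 0 → root in [0.603525, 0.723350]
step 4: m = 0.663437, f(m) = 0.058099 > 0 → root in [0.663437, 0.723350]
step 5: m = 0.693394, f(m) = 0.006348 > 0 → root in [0.693394, 0.723350]
Midpoint of [0.693394, 0.723350] = 0.708372

0.70837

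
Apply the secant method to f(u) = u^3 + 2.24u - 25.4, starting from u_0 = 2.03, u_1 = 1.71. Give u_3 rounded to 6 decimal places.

Secant update: u_(k+1) = u_k − f(u_k)·(u_k − u_(k-1))/(f(u_k) − f(u_(k-1))).
f(u_0) = -12.487373, f(u_1) = -16.569389
u_2 = 1.710000 - (-16.569389)·(1.710000 - 2.030000)/(-16.569389 - (-12.487373)) = 3.008918; f(u_2) = 8.581482
u_3 = 3.008918 - (8.581482)·(3.008918 - 1.710000)/(8.581482 - (-16.569389)) = 2.565727; f(u_3) = -2.762706

2.565727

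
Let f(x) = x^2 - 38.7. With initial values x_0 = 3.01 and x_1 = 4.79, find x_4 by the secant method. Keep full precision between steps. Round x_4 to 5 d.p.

f(x_0) = -29.639900, f(x_1) = -15.755900
x_2 = 4.790000 - (-15.755900)·(4.790000 - 3.010000)/(-15.755900 - (-29.639900)) = 6.809987; f(x_2) = 7.675925
x_3 = 6.809987 - (7.675925)·(6.809987 - 4.790000)/(7.675925 - (-15.755900)) = 6.148269; f(x_3) = -0.898791
x_4 = 6.148269 - (-0.898791)·(6.148269 - 6.809987)/(-0.898791 - (7.675925)) = 6.217629; f(x_4) = -0.041086

6.21763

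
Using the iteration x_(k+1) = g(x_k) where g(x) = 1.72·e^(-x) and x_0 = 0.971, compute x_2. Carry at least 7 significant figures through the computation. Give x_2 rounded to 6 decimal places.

x_1 = g(0.971000) = 0.651371
x_2 = g(0.651371) = 0.896688

0.896688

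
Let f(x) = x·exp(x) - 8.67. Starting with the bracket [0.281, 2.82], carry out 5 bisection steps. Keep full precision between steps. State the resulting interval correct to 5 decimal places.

f(0.281000) = -8.297829, f(2.820000) = 38.640719 (opposite signs)
step 1: m = 1.550500, f(m) = -1.361212 < 0 → root in [1.550500, 2.820000]
step 2: m = 2.185250, f(m) = 10.763147 > 0 → root in [1.550500, 2.185250]
step 3: m = 1.867875, f(m) = 3.423600 > 0 → root in [1.550500, 1.867875]
step 4: m = 1.709188, f(m) = 0.772357 > 0 → root in [1.550500, 1.709188]
step 5: m = 1.629844, f(m) = -0.352781 < 0 → root in [1.629844, 1.709188]

[1.62984, 1.70919]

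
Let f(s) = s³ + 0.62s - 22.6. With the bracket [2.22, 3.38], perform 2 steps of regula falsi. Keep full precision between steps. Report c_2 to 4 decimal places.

2.7318

f(2.220000) = -10.282552, f(3.380000) = 18.110072
step 1: c = 2.640101, f(c) = -2.561289 < 0 → new bracket [2.640101, 3.380000]
step 2: c = 2.731778, f(c) = -0.520100 < 0 → new bracket [2.731778, 3.380000]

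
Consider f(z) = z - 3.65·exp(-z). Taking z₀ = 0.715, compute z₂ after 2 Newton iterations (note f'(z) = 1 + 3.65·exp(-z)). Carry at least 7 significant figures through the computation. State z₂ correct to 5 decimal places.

Newton update: z ← z − f(z)/f'(z).
z_0 = 0.715000: f = -1.070551, f' = 2.785551 → z_1 = 0.715000 - (-1.070551)/(2.785551) = 1.099323
z_1 = 1.099323: f = -0.116479, f' = 2.215802 → z_2 = 1.099323 - (-0.116479)/(2.215802) = 1.151891

1.15189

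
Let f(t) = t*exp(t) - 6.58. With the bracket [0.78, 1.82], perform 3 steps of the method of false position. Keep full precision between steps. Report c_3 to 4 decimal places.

False-position update: c = (a·f(b) − b·f(a))/(f(b) − f(a)); replace the endpoint whose sign matches f(c).
f(0.780000) = -4.878452, f(1.820000) = 4.652782
step 1: c = 1.312312, f(c) = -1.705086 < 0 → new bracket [1.312312, 1.820000]
step 2: c = 1.448466, f(c) = -0.414485 < 0 → new bracket [1.448466, 1.820000]
step 3: c = 1.478857, f(c) = -0.090888 < 0 → new bracket [1.478857, 1.820000]

1.4789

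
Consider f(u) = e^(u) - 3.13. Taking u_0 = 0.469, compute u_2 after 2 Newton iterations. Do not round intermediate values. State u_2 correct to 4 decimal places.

Newton update: u ← u − f(u)/f'(u).
f'(u) = e^(u)
u_0 = 0.469000: f = -1.531605, f' = 1.598395 → u_1 = 0.469000 - (-1.531605)/(1.598395) = 1.427214
u_1 = 1.427214: f = 1.037075, f' = 4.167075 → u_2 = 1.427214 - (1.037075)/(4.167075) = 1.178341

1.1783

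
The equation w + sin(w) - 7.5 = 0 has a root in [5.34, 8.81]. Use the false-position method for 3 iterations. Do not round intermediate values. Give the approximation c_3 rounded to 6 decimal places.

f(5.340000) = -2.969433, f(8.810000) = 1.886777
step 1: c = 7.461805, f(c) = 0.885885 > 0 → new bracket [5.340000, 7.461805]
step 2: c = 6.974251, f(c) = 0.111610 > 0 → new bracket [5.340000, 6.974251]
step 3: c = 6.915051, f(c) = 0.005702 > 0 → new bracket [5.340000, 6.915051]

6.915051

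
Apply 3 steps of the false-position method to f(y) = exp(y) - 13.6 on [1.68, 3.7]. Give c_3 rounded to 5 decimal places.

2.51197

f(1.680000) = -8.234444, f(3.700000) = 26.847304
step 1: c = 2.154138, f(c) = -4.979547 < 0 → new bracket [2.154138, 3.700000]
step 2: c = 2.395999, f(c) = -2.620836 < 0 → new bracket [2.395999, 3.700000]
step 3: c = 2.511974, f(c) = -1.270751 < 0 → new bracket [2.511974, 3.700000]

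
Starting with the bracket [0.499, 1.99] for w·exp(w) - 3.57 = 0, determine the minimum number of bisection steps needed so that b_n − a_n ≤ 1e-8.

28

Initial width b − a = 1.99 − 0.499 = 1.491000.
After n steps the width is (b−a)/2^n; need (b−a)/2^n ≤ 1e-8.
So n ≥ log₂(1.491000/1e-8) = log₂(149100000.0000) ≈ 27.1517.
Hence n = 28.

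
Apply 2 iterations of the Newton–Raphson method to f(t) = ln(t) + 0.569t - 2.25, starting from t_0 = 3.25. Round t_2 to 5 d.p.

2.40888

Newton update: t ← t − f(t)/f'(t).
f'(t) = 1/t + 0.569
t_0 = 3.250000: f = 0.777905, f' = 0.876692 → t_1 = 3.250000 - (0.777905)/(0.876692) = 2.362682
t_1 = 2.362682: f = -0.045837, f' = 0.992248 → t_2 = 2.362682 - (-0.045837)/(0.992248) = 2.408877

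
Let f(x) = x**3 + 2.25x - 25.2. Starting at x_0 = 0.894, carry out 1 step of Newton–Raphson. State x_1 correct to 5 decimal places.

5.72950

Newton update: x ← x − f(x)/f'(x).
f'(x) = 3x**2 + 2.25
x_0 = 0.894000: f = -22.473983, f' = 4.647708 → x_1 = 0.894000 - (-22.473983)/(4.647708) = 5.729498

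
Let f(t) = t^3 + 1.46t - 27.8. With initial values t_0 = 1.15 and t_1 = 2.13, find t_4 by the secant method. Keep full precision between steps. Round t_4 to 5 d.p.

f(t_0) = -24.600125, f(t_1) = -15.026603
t_2 = 2.130000 - (-15.026603)·(2.130000 - 1.150000)/(-15.026603 - (-24.600125)) = 3.668208; f(t_2) = 26.914086
t_3 = 3.668208 - (26.914086)·(3.668208 - 2.130000)/(26.914086 - (-15.026603)) = 2.681113; f(t_3) = -4.612758
t_4 = 2.681113 - (-4.612758)·(2.681113 - 3.668208)/(-4.612758 - (26.914086)) = 2.825537; f(t_4) = -1.116599

2.82554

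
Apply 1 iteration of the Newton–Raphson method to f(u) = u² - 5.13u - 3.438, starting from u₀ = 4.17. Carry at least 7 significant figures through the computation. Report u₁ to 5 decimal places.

f'(u) = 2u - 5.13
u_0 = 4.170000: f = -7.441200, f' = 3.210000 → u_1 = 4.170000 - (-7.441200)/(3.210000) = 6.488131

6.48813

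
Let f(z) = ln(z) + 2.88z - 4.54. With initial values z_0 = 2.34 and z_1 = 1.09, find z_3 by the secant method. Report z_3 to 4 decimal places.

f(z_0) = 3.049351, f(z_1) = -1.314622
z_2 = 1.090000 - (-1.314622)·(1.090000 - 2.340000)/(-1.314622 - (3.049351)) = 1.466555; f(z_2) = 0.066596
z_3 = 1.466555 - (0.066596)·(1.466555 - 1.090000)/(0.066596 - (-1.314622)) = 1.448400; f(z_3) = 0.001850

1.4484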